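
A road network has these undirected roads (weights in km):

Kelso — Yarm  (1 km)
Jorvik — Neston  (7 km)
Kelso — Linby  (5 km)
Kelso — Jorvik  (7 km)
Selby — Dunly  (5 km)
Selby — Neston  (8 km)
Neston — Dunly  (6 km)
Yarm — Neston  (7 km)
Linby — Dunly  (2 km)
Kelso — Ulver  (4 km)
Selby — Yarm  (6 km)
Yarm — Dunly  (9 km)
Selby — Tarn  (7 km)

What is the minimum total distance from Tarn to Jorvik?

Shortest distances from Tarn:
Tarn: 0
Selby: 7  (via Tarn)
Dunly: 12  (via Selby)
Yarm: 13  (via Selby)
Linby: 14  (via Dunly)
Kelso: 14  (via Yarm)
Neston: 15  (via Selby)
Ulver: 18  (via Kelso)
Jorvik: 21  (via Kelso)
Shortest route: Tarn–Selby–Yarm–Kelso–Jorvik = 21 km.

21 km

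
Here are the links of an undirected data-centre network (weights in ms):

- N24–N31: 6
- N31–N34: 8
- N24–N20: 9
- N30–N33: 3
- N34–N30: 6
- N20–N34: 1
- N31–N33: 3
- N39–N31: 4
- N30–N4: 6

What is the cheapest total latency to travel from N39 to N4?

16 ms

Candidate routes:
N39–N31–N34–N30–N4: 4+8+6+6 = 24
N39–N31–N33–N30–N4: 4+3+3+6 = 16
The minimum is 16 ms via N39–N31–N33–N30–N4.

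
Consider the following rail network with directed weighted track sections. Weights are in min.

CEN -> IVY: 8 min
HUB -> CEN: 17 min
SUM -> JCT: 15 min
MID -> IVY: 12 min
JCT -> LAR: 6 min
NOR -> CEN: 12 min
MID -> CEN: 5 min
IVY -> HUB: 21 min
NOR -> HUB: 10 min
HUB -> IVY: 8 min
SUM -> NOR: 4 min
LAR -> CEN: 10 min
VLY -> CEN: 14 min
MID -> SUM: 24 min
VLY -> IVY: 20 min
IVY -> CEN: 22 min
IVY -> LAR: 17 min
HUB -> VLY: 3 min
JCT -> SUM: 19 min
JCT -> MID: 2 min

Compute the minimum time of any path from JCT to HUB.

Enumerating some paths:
JCT–MID–SUM–NOR–HUB: 2+24+4+10 = 40
JCT–SUM–NOR–HUB: 19+4+10 = 33
JCT–MID–CEN–IVY–HUB: 2+5+8+21 = 36
JCT–MID–IVY–HUB: 2+12+21 = 35
Cheapest is JCT–SUM–NOR–HUB at 33 min.

33 min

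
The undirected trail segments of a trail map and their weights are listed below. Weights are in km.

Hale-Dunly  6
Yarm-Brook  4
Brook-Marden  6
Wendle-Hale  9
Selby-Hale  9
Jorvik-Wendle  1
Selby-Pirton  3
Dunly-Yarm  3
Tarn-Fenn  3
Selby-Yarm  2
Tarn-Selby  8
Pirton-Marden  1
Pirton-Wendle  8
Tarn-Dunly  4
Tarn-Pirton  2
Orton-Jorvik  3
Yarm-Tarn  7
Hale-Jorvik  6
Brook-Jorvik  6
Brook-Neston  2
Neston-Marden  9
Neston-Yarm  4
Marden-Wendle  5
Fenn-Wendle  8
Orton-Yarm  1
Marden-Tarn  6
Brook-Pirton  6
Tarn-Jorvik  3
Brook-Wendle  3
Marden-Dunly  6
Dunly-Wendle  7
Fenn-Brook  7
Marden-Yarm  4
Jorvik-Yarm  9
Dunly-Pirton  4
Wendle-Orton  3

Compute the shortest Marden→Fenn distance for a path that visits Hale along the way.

23 km

Best Marden to Hale: Marden–Pirton–Dunly–Hale costing 11
Best Hale to Fenn: Hale–Jorvik–Tarn–Fenn costing 12
Total via Hale: 11 + 12 = 23 km.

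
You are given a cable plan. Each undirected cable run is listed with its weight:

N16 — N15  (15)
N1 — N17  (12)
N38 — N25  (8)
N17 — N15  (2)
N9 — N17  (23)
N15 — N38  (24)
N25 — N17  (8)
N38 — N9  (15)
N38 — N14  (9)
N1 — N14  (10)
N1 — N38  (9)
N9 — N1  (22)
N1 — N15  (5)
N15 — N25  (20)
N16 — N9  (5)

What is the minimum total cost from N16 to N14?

Enumerating some paths:
N16 - N9 - N38 - N14: 5+15+9 = 29
N16 - N15 - N1 - N14: 15+5+10 = 30
N16 - N9 - N1 - N14: 5+22+10 = 37
Cheapest is N16 - N9 - N38 - N14 at 29.

29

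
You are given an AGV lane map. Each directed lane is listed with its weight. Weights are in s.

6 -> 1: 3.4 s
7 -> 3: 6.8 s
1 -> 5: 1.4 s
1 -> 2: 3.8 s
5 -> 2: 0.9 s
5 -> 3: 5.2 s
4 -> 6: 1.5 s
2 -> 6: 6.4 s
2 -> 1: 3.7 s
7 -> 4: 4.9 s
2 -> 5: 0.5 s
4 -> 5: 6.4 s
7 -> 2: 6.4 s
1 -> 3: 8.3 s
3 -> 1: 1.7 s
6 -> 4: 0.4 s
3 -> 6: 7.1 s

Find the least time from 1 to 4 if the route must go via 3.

Best 1 to 3: 1–5–3 costing 6.6
Best 3 to 4: 3–6–4 costing 7.5
Total via 3: 6.6 + 7.5 = 14.1 s.

14.1 s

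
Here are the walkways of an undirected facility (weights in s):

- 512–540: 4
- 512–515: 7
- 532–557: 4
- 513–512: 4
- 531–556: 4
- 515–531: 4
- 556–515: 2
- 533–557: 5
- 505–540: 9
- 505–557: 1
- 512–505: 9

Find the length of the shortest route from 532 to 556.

Candidate routes:
532 - 557 - 505 - 540 - 512 - 515 - 531 - 556: 4+1+9+4+7+4+4 = 33
532 - 557 - 505 - 540 - 512 - 515 - 556: 4+1+9+4+7+2 = 27
532 - 557 - 505 - 512 - 515 - 556: 4+1+9+7+2 = 23
532 - 557 - 505 - 512 - 515 - 531 - 556: 4+1+9+7+4+4 = 29
Cheapest is 532 - 557 - 505 - 512 - 515 - 556 at 23 s.

23 s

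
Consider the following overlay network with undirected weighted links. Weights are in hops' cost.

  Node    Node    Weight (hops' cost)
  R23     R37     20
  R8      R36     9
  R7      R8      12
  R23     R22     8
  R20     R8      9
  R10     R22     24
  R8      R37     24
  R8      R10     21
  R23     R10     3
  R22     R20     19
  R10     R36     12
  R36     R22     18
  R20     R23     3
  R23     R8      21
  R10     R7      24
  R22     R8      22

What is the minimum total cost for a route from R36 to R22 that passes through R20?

29 hops' cost

Best R36 to R20: R36–R8–R20 costing 18
Shortest R20→R22: R20–R23–R22 = 11
Total via R20: 18 + 11 = 29 hops' cost.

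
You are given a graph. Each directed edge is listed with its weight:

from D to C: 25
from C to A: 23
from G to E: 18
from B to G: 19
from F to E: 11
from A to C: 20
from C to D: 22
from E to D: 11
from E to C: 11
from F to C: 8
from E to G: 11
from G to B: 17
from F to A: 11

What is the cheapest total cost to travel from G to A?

Shortest distances from G:
G: 0
B: 17  (via G)
E: 18  (via G)
C: 29  (via E)
D: 29  (via E)
A: 52  (via C)
Shortest route: G–E–C–A = 52.

52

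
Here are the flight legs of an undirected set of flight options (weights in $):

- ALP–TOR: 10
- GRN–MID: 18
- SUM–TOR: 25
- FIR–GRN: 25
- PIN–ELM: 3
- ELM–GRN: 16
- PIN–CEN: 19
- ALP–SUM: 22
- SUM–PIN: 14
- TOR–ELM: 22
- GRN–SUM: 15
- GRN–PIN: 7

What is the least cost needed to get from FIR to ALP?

Candidate routes:
FIR–GRN–PIN–ELM–TOR–ALP: 25+7+3+22+10 = 67
FIR–GRN–SUM–ALP: 25+15+22 = 62
Cheapest is FIR–GRN–SUM–ALP at $62.

$62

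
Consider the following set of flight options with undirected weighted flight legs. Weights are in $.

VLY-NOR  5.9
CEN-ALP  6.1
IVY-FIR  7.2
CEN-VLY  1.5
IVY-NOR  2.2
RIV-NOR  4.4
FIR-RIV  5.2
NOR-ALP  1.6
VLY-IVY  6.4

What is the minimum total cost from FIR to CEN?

Enumerating some paths:
FIR → IVY → VLY → CEN: 7.2+6.4+1.5 = 15.1
FIR → IVY → NOR → VLY → CEN: 7.2+2.2+5.9+1.5 = 16.8
The minimum is $15.1 via FIR → IVY → VLY → CEN.

$15.1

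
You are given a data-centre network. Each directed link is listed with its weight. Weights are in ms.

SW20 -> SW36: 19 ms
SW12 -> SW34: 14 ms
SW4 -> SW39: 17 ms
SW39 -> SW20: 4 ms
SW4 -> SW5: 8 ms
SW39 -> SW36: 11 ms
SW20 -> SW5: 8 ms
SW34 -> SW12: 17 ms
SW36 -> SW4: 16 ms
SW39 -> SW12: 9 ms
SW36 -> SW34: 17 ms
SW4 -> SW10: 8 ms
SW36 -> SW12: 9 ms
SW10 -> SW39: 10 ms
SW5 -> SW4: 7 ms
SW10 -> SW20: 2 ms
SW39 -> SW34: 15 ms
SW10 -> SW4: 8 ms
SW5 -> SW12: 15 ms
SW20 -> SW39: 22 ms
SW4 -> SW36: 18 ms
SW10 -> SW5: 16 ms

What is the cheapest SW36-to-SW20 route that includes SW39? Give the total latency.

37 ms

Shortest SW36→SW39: SW36 → SW4 → SW39 = 33
Best SW39 to SW20: SW39 → SW20 costing 4
Total via SW39: 33 + 4 = 37 ms.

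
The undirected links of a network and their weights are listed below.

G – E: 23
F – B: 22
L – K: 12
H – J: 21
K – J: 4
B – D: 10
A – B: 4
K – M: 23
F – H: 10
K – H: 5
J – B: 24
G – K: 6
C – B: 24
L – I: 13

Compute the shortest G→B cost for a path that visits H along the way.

Shortest G→H: G–K–H = 11
Shortest H→B: H–F–B = 32
Total via H: 11 + 32 = 43.

43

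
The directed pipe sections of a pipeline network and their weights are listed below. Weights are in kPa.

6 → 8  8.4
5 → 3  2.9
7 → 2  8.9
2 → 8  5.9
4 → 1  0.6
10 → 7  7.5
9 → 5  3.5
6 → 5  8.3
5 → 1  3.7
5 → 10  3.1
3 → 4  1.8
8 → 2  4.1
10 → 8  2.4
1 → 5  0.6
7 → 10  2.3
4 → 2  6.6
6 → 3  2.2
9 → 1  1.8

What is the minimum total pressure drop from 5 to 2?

Enumerating some paths:
5–10–8–2: 3.1+2.4+4.1 = 9.6
5–3–4–2: 2.9+1.8+6.6 = 11.3
5–10–7–2: 3.1+7.5+8.9 = 19.5
The minimum is 9.6 kPa via 5–10–8–2.

9.6 kPa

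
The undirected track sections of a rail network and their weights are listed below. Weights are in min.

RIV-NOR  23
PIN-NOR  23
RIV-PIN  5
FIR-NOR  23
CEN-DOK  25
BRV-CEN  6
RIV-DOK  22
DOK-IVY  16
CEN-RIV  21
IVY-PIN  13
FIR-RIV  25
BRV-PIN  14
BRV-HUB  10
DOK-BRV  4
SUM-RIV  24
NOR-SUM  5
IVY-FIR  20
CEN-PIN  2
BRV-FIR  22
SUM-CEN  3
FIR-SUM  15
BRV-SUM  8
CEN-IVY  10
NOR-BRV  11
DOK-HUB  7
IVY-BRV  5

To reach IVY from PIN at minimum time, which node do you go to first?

Candidate routes:
PIN → CEN → BRV → IVY: 2+6+5 = 13
PIN → CEN → SUM → BRV → IVY: 2+3+8+5 = 18
PIN → CEN → IVY: 2+10 = 12
PIN → IVY: 13 = 13
The minimum is 12 min via PIN → CEN → IVY.
So from PIN the first move is to CEN.

CEN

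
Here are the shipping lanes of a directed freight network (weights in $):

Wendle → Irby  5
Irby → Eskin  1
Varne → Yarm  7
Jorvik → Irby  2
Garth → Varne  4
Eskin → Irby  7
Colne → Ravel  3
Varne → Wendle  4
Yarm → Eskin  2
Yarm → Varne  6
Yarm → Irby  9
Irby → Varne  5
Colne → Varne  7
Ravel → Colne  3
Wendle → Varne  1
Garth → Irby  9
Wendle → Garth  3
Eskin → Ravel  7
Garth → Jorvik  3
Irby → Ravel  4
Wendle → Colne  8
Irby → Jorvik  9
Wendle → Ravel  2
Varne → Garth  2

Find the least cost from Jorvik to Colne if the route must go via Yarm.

$26

Shortest Jorvik→Yarm: Jorvik → Irby → Varne → Yarm = 14
Best Yarm to Colne: Yarm → Eskin → Ravel → Colne costing 12
Total via Yarm: 14 + 12 = $26.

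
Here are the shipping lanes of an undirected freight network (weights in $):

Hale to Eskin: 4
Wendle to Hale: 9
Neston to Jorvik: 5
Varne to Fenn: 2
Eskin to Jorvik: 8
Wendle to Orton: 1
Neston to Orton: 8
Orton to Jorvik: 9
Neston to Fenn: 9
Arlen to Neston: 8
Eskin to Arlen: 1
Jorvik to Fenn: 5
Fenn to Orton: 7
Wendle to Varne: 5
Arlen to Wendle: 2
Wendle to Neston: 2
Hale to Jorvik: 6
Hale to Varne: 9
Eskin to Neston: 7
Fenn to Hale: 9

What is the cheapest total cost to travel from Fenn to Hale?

Settle nodes by increasing distance from Fenn:
Fenn: 0
Varne: 2  (via Fenn)
Jorvik: 5  (via Fenn)
Orton: 7  (via Fenn)
Wendle: 7  (via Varne)
Arlen: 9  (via Wendle)
Hale: 9  (via Fenn)
Shortest route: Fenn–Hale = $9.

$9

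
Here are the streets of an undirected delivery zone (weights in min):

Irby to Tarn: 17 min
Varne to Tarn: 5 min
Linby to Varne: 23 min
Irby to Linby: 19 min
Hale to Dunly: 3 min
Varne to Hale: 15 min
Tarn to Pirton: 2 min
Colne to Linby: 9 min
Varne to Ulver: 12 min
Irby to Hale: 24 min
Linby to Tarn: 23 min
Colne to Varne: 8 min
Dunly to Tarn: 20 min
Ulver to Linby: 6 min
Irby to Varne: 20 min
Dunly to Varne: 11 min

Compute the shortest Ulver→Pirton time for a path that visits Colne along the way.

30 min

Shortest Ulver→Colne: Ulver–Linby–Colne = 15
Best Colne to Pirton: Colne–Varne–Tarn–Pirton costing 15
Total via Colne: 15 + 15 = 30 min.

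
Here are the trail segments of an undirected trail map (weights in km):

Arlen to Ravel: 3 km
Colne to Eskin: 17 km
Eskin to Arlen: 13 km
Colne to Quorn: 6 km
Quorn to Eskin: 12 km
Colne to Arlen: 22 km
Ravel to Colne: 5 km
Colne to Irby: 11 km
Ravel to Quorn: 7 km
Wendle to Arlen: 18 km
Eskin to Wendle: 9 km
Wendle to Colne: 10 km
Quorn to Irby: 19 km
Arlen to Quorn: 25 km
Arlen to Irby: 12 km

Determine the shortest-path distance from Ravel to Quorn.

7 km

Shortest distances from Ravel:
Ravel: 0
Arlen: 3  (via Ravel)
Colne: 5  (via Ravel)
Quorn: 7  (via Ravel)
Shortest route: Ravel → Quorn = 7 km.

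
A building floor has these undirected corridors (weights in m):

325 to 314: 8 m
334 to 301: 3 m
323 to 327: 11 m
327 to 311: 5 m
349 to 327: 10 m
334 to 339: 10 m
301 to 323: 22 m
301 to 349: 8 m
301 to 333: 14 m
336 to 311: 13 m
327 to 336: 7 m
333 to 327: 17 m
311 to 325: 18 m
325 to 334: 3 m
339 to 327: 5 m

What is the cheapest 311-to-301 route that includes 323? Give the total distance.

Shortest 311→323: 311 → 327 → 323 = 16
Shortest 323→301: 323 → 301 = 22
Total via 323: 16 + 22 = 38 m.

38 m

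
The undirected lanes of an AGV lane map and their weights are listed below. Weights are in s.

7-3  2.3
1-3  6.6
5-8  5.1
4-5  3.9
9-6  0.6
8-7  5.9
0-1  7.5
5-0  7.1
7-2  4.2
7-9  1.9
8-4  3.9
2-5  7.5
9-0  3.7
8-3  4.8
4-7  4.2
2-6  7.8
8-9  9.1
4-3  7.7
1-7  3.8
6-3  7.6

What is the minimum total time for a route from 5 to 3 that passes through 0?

Best 5 to 0: 5–0 costing 7.1
Shortest 0→3: 0–9–7–3 = 7.9
Total via 0: 7.1 + 7.9 = 15 s.

15 s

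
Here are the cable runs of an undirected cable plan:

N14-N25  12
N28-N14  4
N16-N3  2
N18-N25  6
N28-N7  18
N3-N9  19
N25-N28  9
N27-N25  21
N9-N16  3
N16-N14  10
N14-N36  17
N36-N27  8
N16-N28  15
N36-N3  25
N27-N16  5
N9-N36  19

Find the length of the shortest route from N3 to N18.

30

Compare a few routes:
N3–N16–N14–N25–N18: 2+10+12+6 = 30
N3–N16–N14–N28–N25–N18: 2+10+4+9+6 = 31
N3–N16–N28–N25–N18: 2+15+9+6 = 32
N3–N16–N27–N25–N18: 2+5+21+6 = 34
Cheapest is N3–N16–N14–N25–N18 at 30.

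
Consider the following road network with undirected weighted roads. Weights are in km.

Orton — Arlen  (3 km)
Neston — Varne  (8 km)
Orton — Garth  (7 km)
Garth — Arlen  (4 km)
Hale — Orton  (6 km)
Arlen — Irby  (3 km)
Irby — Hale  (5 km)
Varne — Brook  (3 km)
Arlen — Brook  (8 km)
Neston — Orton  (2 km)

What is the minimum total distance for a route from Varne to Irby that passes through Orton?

16 km

Best Varne to Orton: Varne–Neston–Orton costing 10
Best Orton to Irby: Orton–Arlen–Irby costing 6
Total via Orton: 10 + 6 = 16 km.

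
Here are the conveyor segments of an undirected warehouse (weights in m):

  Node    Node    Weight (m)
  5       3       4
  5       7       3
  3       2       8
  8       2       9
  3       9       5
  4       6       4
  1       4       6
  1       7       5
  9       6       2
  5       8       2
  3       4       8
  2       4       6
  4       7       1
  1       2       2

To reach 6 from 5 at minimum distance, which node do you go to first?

Candidate routes:
5 → 7 → 4 → 6: 3+1+4 = 8
5 → 3 → 9 → 6: 4+5+2 = 11
5 → 3 → 4 → 6: 4+8+4 = 16
The minimum is 8 m via 5 → 7 → 4 → 6.
So from 5 the first move is to 7.

7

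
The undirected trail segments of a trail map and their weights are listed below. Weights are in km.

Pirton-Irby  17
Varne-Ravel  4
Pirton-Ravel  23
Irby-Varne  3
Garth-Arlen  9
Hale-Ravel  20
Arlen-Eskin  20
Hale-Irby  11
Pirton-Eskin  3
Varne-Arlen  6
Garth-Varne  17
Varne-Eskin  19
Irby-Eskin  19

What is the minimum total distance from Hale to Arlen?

Candidate routes:
Hale–Ravel–Varne–Arlen: 20+4+6 = 30
Hale–Irby–Varne–Arlen: 11+3+6 = 20
Cheapest is Hale–Irby–Varne–Arlen at 20 km.

20 km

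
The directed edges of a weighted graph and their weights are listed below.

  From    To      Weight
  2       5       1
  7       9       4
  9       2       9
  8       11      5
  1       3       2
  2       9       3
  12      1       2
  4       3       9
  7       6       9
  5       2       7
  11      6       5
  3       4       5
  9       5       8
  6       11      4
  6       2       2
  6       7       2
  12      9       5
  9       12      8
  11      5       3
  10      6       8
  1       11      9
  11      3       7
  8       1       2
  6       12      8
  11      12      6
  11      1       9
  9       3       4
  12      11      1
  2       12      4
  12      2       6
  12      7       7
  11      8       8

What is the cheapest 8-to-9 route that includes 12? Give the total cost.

16

Shortest 8→12: 8–11–12 = 11
Shortest 12→9: 12–9 = 5
Total via 12: 11 + 5 = 16.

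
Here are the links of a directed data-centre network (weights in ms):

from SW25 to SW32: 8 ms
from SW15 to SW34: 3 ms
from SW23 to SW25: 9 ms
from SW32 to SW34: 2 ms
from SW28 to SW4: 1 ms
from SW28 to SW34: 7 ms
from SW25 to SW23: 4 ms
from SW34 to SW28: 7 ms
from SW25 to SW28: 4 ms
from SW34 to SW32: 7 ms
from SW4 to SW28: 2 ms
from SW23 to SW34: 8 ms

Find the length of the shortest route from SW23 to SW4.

Settle nodes by increasing distance from SW23:
SW23: 0
SW34: 8  (via SW23)
SW25: 9  (via SW23)
SW28: 13  (via SW25)
SW4: 14  (via SW28)
Shortest route: SW23 → SW25 → SW28 → SW4 = 14 ms.

14 ms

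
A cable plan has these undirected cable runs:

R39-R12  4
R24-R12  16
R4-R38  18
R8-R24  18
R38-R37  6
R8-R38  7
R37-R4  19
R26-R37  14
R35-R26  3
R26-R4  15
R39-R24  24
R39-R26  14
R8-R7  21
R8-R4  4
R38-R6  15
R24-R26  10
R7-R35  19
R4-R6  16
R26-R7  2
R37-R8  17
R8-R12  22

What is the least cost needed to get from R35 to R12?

21

Candidate routes:
R35 - R26 - R39 - R12: 3+14+4 = 21
R35 - R26 - R24 - R12: 3+10+16 = 29
The minimum is 21 via R35 - R26 - R39 - R12.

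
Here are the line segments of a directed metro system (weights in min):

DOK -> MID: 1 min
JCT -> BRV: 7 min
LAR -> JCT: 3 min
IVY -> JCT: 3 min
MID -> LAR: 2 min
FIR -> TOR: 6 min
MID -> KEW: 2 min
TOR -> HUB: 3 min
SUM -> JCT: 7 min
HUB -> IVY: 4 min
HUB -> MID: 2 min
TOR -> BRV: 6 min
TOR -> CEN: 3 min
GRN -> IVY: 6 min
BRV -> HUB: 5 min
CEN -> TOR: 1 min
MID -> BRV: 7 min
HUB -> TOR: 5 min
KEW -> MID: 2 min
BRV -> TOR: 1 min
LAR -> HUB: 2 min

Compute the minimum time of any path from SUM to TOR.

Enumerating some paths:
SUM → JCT → BRV → TOR: 7+7+1 = 15
SUM → JCT → BRV → HUB → TOR: 7+7+5+5 = 24
Cheapest is SUM → JCT → BRV → TOR at 15 min.

15 min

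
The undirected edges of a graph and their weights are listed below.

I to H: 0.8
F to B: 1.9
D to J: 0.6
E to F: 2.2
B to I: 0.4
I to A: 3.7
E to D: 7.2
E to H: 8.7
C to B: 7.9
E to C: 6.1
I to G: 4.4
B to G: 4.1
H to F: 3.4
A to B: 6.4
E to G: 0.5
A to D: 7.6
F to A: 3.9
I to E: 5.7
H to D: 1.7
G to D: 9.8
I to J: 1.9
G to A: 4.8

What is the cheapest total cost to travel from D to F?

4.8

Running Dijkstra from D:
D: 0
J: 0.6  (via D)
H: 1.7  (via D)
I: 2.5  (via J)
B: 2.9  (via I)
F: 4.8  (via B)
Shortest route: D–J–I–B–F = 4.8.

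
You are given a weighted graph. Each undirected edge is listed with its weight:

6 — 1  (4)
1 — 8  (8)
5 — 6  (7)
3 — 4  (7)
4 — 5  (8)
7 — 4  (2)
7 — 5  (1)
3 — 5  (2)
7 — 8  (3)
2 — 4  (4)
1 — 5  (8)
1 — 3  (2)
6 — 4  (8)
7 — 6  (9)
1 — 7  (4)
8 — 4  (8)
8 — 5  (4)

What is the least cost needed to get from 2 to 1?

Compare a few routes:
2–4–3–1: 4+7+2 = 13
2–4–7–5–3–1: 4+2+1+2+2 = 11
2–4–7–1: 4+2+4 = 10
Cheapest is 2–4–7–1 at 10.

10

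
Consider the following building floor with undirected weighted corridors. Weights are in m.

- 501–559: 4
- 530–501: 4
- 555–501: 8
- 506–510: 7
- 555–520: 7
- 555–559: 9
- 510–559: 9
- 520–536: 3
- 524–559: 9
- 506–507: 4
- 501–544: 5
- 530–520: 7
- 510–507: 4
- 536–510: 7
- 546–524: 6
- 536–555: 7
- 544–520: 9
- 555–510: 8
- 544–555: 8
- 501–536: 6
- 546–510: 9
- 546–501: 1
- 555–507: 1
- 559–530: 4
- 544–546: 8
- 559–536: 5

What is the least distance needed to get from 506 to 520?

Settle nodes by increasing distance from 506:
506: 0
507: 4  (via 506)
555: 5  (via 507)
510: 7  (via 506)
520: 12  (via 555)
Shortest route: 506 → 507 → 555 → 520 = 12 m.

12 m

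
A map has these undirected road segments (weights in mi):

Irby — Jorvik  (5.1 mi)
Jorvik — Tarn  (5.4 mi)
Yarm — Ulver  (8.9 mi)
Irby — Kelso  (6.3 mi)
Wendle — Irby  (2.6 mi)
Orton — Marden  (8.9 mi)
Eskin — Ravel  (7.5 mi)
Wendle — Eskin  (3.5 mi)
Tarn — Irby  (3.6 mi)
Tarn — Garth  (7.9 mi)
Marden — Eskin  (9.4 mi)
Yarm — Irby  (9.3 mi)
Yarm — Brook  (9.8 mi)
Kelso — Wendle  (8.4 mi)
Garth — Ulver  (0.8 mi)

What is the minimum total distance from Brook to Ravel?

Compare a few routes:
Brook–Yarm–Irby–Kelso–Wendle–Eskin–Ravel: 9.8+9.3+6.3+8.4+3.5+7.5 = 44.8
Brook–Yarm–Irby–Wendle–Eskin–Ravel: 9.8+9.3+2.6+3.5+7.5 = 32.7
Brook–Yarm–Ulver–Garth–Tarn–Irby–Wendle–Eskin–Ravel: 9.8+8.9+0.8+7.9+3.6+2.6+3.5+7.5 = 44.6
Brook–Yarm–Ulver–Garth–Tarn–Jorvik–Irby–Wendle–Eskin–Ravel: 9.8+8.9+0.8+7.9+5.4+5.1+2.6+3.5+7.5 = 51.5
Cheapest is Brook–Yarm–Irby–Wendle–Eskin–Ravel at 32.7 mi.

32.7 mi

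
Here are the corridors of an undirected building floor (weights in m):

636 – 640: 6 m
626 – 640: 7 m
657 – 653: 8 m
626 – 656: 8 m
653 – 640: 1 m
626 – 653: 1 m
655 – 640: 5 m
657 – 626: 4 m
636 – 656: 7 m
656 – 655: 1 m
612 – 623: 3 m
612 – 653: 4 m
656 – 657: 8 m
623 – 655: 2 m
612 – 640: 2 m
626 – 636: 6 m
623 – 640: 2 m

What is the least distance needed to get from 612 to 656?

6 m

Enumerating some paths:
612 - 623 - 655 - 656: 3+2+1 = 6
612 - 640 - 623 - 655 - 656: 2+2+2+1 = 7
The minimum is 6 m via 612 - 623 - 655 - 656.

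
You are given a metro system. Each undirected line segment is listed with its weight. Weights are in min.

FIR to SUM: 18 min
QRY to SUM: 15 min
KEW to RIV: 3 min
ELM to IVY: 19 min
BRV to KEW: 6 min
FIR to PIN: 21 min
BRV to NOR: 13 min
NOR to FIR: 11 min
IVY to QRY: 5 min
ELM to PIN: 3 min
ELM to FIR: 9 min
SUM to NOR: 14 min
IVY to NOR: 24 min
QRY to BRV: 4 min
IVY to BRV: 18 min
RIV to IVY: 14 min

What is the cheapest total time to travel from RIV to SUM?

Running Dijkstra from RIV:
RIV: 0
KEW: 3  (via RIV)
BRV: 9  (via KEW)
QRY: 13  (via BRV)
IVY: 14  (via RIV)
NOR: 22  (via BRV)
SUM: 28  (via QRY)
Shortest route: RIV → KEW → BRV → QRY → SUM = 28 min.

28 min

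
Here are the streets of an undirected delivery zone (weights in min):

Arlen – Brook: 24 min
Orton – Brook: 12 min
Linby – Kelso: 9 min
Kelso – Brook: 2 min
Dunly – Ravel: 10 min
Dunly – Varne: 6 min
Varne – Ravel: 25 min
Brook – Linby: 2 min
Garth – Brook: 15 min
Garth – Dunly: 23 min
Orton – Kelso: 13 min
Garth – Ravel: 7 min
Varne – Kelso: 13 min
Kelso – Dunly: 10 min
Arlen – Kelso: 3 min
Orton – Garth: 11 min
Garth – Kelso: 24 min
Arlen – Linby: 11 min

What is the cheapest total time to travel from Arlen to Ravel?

Candidate routes:
Arlen–Kelso–Dunly–Ravel: 3+10+10 = 23
Arlen–Kelso–Brook–Garth–Ravel: 3+2+15+7 = 27
The minimum is 23 min via Arlen–Kelso–Dunly–Ravel.

23 min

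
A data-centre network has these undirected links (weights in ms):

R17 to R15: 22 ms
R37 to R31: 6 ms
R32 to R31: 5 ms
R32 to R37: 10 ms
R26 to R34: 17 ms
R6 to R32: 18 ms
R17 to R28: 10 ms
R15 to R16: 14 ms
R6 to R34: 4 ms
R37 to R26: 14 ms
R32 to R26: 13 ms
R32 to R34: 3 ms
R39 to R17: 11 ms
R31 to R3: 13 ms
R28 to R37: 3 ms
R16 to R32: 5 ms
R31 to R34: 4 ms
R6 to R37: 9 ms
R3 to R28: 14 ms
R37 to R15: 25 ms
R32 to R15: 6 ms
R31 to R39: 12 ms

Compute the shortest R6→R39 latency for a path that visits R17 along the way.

Shortest R6→R17: R6 → R37 → R28 → R17 = 22
Shortest R17→R39: R17 → R39 = 11
Total via R17: 22 + 11 = 33 ms.

33 ms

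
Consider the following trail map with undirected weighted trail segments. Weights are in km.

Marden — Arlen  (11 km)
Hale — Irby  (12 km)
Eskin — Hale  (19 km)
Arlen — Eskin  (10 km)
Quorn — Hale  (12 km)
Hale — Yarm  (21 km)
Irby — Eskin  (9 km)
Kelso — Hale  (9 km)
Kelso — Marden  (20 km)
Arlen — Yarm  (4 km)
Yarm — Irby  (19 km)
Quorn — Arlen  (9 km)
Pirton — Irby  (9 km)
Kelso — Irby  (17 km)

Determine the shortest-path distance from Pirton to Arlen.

28 km

Compare a few routes:
Pirton–Irby–Hale–Quorn–Arlen: 9+12+12+9 = 42
Pirton–Irby–Yarm–Arlen: 9+19+4 = 32
Pirton–Irby–Hale–Yarm–Arlen: 9+12+21+4 = 46
Pirton–Irby–Eskin–Arlen: 9+9+10 = 28
Cheapest is Pirton–Irby–Eskin–Arlen at 28 km.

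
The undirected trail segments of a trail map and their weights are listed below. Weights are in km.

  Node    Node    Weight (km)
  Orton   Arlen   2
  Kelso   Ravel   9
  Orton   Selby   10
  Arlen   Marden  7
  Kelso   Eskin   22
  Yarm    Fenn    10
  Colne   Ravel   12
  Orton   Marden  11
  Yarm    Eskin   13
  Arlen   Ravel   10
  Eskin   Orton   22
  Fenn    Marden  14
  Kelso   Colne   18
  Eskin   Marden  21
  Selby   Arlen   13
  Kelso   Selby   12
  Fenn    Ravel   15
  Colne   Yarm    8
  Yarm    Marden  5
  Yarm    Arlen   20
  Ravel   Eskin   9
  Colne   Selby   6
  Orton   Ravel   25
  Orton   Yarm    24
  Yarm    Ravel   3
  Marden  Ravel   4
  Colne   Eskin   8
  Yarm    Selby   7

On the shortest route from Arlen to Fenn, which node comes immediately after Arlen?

Marden

Candidate routes:
Arlen → Ravel → Yarm → Fenn: 10+3+10 = 23
Arlen → Marden → Ravel → Yarm → Fenn: 7+4+3+10 = 24
Arlen → Marden → Yarm → Fenn: 7+5+10 = 22
Arlen → Marden → Fenn: 7+14 = 21
The minimum is 21 km via Arlen → Marden → Fenn.
So from Arlen the first move is to Marden.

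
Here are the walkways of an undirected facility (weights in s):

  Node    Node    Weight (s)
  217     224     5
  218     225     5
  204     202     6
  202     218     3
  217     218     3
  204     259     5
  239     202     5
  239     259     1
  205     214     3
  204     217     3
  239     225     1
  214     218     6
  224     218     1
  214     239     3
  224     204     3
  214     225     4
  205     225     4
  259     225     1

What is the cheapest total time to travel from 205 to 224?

10 s

Compare a few routes:
205 - 225 - 259 - 204 - 224: 4+1+5+3 = 13
205 - 214 - 225 - 218 - 224: 3+4+5+1 = 13
205 - 214 - 239 - 225 - 218 - 224: 3+3+1+5+1 = 13
205 - 214 - 218 - 224: 3+6+1 = 10
Cheapest is 205 - 214 - 218 - 224 at 10 s.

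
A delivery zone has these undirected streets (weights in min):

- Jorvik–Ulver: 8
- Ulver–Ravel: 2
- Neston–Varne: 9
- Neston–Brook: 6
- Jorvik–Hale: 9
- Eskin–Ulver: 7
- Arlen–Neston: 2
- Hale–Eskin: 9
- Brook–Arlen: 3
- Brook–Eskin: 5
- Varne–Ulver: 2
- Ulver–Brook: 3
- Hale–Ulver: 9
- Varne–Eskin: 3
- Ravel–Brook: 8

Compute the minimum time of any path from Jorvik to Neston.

Enumerating some paths:
Jorvik - Ulver - Brook - Arlen - Neston: 8+3+3+2 = 16
Jorvik - Ulver - Brook - Neston: 8+3+6 = 17
Cheapest is Jorvik - Ulver - Brook - Arlen - Neston at 16 min.

16 min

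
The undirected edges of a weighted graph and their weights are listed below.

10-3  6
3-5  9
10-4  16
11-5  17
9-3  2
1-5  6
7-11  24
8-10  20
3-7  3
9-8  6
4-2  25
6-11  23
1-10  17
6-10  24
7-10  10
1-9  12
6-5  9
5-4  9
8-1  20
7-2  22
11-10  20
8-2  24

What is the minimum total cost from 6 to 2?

43

Settle nodes by increasing distance from 6:
6: 0
5: 9  (via 6)
1: 15  (via 5)
3: 18  (via 5)
4: 18  (via 5)
9: 20  (via 3)
7: 21  (via 3)
11: 23  (via 6)
10: 24  (via 6)
8: 26  (via 9)
2: 43  (via 4)
Shortest route: 6 → 5 → 4 → 2 = 43.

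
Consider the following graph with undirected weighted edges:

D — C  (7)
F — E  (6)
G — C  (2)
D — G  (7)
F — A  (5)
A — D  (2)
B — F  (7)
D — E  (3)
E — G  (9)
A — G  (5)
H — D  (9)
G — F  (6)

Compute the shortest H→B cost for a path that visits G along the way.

Shortest H→G: H–D–G = 16
Shortest G→B: G–F–B = 13
Total via G: 16 + 13 = 29.

29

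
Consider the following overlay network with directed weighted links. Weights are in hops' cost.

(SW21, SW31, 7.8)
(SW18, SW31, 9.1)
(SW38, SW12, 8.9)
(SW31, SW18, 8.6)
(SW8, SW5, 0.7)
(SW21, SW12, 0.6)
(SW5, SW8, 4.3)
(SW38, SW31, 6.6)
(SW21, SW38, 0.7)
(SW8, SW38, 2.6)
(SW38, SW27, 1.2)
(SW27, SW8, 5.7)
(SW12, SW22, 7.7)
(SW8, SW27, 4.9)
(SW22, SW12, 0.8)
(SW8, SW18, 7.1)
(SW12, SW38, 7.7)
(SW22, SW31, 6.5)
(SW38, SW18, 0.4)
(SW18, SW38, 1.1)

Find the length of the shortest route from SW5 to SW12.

15.8 hops' cost

Candidate routes:
SW5 - SW8 - SW38 - SW12: 4.3+2.6+8.9 = 15.8
SW5 - SW8 - SW18 - SW38 - SW12: 4.3+7.1+1.1+8.9 = 21.4
The minimum is 15.8 hops' cost via SW5 - SW8 - SW38 - SW12.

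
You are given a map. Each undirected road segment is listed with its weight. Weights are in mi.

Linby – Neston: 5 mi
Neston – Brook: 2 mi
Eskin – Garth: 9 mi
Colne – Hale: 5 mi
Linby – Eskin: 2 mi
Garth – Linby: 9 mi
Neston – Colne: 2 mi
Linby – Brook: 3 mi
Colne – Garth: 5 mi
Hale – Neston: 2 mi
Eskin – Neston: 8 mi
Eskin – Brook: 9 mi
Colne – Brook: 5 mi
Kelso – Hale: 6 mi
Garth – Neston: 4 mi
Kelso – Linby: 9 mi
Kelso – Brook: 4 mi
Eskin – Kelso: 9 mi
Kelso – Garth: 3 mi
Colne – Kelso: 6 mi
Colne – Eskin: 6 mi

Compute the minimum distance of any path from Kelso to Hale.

Shortest distances from Kelso:
Kelso: 0
Garth: 3  (via Kelso)
Brook: 4  (via Kelso)
Colne: 6  (via Kelso)
Hale: 6  (via Kelso)
Shortest route: Kelso–Hale = 6 mi.

6 mi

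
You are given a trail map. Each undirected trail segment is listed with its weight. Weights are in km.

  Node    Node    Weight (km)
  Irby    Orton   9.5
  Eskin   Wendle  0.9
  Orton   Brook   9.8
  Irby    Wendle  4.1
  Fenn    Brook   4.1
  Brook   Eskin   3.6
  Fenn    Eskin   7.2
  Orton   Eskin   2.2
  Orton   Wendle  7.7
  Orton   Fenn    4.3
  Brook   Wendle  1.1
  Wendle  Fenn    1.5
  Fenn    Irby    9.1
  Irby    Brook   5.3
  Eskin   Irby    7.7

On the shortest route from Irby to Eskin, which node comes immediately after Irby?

Enumerating some paths:
Irby - Brook - Wendle - Eskin: 5.3+1.1+0.9 = 7.3
Irby - Wendle - Eskin: 4.1+0.9 = 5
Cheapest is Irby - Wendle - Eskin at 5 km.
So from Irby the first move is to Wendle.

Wendle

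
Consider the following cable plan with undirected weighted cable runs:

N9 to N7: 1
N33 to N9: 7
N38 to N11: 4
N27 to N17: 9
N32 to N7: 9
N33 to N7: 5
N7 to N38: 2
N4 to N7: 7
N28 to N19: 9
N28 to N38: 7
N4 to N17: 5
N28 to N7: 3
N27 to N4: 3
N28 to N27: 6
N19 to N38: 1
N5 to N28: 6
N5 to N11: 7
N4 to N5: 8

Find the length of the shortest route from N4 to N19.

Shortest distances from N4:
N4: 0
N27: 3  (via N4)
N17: 5  (via N4)
N7: 7  (via N4)
N9: 8  (via N7)
N5: 8  (via N4)
N28: 9  (via N27)
N38: 9  (via N7)
N19: 10  (via N38)
Shortest route: N4–N7–N38–N19 = 10.

10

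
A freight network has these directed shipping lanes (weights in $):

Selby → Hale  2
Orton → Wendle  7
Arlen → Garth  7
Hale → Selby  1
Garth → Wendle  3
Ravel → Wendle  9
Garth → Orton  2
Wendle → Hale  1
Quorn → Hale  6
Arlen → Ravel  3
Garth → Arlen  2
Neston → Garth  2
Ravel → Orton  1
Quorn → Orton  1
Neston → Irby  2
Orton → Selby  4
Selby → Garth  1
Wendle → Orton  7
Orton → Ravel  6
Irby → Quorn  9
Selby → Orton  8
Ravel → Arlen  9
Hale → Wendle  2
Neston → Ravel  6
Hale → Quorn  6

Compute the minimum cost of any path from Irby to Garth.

Shortest distances from Irby:
Irby: 0
Quorn: 9  (via Irby)
Orton: 10  (via Quorn)
Selby: 14  (via Orton)
Hale: 15  (via Quorn)
Garth: 15  (via Selby)
Shortest route: Irby–Quorn–Orton–Selby–Garth = $15.

$15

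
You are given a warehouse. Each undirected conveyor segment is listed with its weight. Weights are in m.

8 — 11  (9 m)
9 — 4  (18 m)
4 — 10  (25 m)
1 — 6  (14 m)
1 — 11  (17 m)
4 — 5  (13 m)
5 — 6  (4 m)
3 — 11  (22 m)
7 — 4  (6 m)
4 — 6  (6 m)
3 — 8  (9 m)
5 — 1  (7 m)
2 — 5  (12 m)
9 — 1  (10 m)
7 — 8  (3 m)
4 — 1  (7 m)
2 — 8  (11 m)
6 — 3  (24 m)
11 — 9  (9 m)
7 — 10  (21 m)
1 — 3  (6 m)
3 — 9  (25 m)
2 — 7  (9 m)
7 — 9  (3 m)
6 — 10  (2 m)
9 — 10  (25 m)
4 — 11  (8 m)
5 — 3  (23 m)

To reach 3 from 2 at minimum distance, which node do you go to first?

Candidate routes:
2 → 7 → 8 → 3: 9+3+9 = 21
2 → 5 → 1 → 3: 12+7+6 = 25
2 → 8 → 3: 11+9 = 20
The minimum is 20 m via 2 → 8 → 3.
So from 2 the first move is to 8.

8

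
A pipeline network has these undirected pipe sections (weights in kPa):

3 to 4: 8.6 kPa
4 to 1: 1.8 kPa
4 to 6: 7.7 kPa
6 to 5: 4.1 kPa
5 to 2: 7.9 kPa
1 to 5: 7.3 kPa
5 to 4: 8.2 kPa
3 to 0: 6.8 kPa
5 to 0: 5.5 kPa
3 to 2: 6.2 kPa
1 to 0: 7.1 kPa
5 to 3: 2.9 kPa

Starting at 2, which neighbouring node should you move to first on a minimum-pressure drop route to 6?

Candidate routes:
2 - 3 - 4 - 6: 6.2+8.6+7.7 = 22.5
2 - 3 - 5 - 6: 6.2+2.9+4.1 = 13.2
2 - 3 - 0 - 5 - 6: 6.2+6.8+5.5+4.1 = 22.6
2 - 5 - 6: 7.9+4.1 = 12
Cheapest is 2 - 5 - 6 at 12 kPa.
So from 2 the first move is to 5.

5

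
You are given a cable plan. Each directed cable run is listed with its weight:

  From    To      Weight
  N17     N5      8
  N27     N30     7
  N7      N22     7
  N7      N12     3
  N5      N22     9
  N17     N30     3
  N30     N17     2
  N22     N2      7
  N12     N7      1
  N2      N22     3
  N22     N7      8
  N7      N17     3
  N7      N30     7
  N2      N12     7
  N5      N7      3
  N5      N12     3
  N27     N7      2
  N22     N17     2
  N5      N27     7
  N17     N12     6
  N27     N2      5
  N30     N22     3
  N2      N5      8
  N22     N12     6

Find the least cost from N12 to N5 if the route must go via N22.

18

Shortest N12→N22: N12–N7–N22 = 8
Shortest N22→N5: N22–N17–N5 = 10
Total via N22: 8 + 10 = 18.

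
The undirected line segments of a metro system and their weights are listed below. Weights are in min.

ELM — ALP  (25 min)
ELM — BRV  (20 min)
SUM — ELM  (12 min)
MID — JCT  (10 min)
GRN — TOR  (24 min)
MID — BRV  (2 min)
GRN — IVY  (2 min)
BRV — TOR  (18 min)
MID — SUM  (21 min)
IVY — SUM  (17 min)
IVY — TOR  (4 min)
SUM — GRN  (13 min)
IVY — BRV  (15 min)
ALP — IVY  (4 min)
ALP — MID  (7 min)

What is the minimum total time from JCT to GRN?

23 min

Candidate routes:
JCT–MID–BRV–IVY–GRN: 10+2+15+2 = 29
JCT–MID–ALP–IVY–GRN: 10+7+4+2 = 23
JCT–MID–BRV–TOR–IVY–GRN: 10+2+18+4+2 = 36
Cheapest is JCT–MID–ALP–IVY–GRN at 23 min.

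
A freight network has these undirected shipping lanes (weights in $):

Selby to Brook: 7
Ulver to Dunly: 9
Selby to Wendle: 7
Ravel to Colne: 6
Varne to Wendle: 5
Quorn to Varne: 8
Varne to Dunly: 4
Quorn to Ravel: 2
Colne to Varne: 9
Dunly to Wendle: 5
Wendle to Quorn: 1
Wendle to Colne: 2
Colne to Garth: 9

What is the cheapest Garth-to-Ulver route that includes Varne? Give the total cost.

$29

Best Garth to Varne: Garth–Colne–Wendle–Varne costing 16
Best Varne to Ulver: Varne–Dunly–Ulver costing 13
Total via Varne: 16 + 13 = $29.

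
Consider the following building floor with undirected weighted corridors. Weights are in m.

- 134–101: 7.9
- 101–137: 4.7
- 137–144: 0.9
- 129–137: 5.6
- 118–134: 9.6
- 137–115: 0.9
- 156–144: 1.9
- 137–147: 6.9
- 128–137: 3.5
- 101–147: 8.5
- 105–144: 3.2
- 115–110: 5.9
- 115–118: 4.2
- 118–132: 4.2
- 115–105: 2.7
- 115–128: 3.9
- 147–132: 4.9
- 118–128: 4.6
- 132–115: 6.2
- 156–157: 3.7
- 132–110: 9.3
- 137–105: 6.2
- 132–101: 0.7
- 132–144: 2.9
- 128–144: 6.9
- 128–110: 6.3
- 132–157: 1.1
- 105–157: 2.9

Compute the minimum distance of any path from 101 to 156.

5.5 m

Compare a few routes:
101 → 132 → 157 → 156: 0.7+1.1+3.7 = 5.5
101 → 137 → 144 → 156: 4.7+0.9+1.9 = 7.5
101 → 132 → 157 → 105 → 144 → 156: 0.7+1.1+2.9+3.2+1.9 = 9.8
Cheapest is 101 → 132 → 157 → 156 at 5.5 m.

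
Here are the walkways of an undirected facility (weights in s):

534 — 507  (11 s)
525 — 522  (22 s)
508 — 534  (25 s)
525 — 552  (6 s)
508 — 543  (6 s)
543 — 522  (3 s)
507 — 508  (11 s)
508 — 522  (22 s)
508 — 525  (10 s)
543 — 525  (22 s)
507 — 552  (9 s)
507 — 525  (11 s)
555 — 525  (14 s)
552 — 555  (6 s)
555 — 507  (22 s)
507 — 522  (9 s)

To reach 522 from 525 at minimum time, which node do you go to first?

508

Enumerating some paths:
525 - 507 - 522: 11+9 = 20
525 - 508 - 543 - 522: 10+6+3 = 19
525 - 552 - 507 - 522: 6+9+9 = 24
525 - 522: 22 = 22
Cheapest is 525 - 508 - 543 - 522 at 19 s.
So from 525 the first move is to 508.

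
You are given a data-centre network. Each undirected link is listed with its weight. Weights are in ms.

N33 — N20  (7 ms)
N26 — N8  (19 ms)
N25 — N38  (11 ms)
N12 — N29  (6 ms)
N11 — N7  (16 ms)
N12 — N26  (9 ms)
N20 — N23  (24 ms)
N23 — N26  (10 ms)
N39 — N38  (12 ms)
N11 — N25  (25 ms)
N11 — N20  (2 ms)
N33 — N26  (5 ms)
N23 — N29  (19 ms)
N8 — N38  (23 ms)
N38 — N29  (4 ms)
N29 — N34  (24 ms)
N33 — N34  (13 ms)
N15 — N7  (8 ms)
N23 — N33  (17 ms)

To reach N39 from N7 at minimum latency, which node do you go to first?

Candidate routes:
N7–N11–N25–N38–N39: 16+25+11+12 = 64
N7–N11–N20–N33–N26–N23–N29–N38–N39: 16+2+7+5+10+19+4+12 = 75
N7–N11–N20–N33–N26–N12–N29–N38–N39: 16+2+7+5+9+6+4+12 = 61
Cheapest is N7–N11–N20–N33–N26–N12–N29–N38–N39 at 61 ms.
So from N7 the first move is to N11.

N11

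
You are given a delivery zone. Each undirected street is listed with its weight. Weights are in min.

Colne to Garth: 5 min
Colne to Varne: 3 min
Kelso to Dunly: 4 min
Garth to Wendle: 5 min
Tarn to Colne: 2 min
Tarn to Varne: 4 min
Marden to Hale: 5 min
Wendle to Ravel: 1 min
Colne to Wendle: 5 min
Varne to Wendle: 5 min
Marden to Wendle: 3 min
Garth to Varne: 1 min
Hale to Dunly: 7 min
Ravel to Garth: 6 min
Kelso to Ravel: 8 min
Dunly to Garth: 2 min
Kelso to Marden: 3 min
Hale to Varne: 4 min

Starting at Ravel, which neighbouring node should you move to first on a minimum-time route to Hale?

Wendle

Candidate routes:
Ravel - Garth - Varne - Hale: 6+1+4 = 11
Ravel - Wendle - Marden - Hale: 1+3+5 = 9
Ravel - Wendle - Garth - Varne - Hale: 1+5+1+4 = 11
Ravel - Wendle - Varne - Hale: 1+5+4 = 10
The minimum is 9 min via Ravel - Wendle - Marden - Hale.
So from Ravel the first move is to Wendle.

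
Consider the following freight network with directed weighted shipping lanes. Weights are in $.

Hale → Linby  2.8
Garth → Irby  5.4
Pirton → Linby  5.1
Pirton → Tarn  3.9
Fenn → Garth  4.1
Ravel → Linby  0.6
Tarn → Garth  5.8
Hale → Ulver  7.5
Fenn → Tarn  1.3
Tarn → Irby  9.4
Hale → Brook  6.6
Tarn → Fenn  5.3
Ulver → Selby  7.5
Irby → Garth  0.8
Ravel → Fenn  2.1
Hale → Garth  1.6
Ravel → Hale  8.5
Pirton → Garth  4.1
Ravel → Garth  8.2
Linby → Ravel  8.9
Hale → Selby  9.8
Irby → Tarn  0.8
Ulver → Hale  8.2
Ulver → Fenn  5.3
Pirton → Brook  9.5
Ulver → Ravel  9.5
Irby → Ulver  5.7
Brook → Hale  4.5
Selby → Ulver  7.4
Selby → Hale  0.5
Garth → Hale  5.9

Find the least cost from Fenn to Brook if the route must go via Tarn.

Best Fenn to Tarn: Fenn → Tarn costing 1.3
Shortest Tarn→Brook: Tarn → Garth → Hale → Brook = 18.3
Total via Tarn: 1.3 + 18.3 = $19.6.

$19.6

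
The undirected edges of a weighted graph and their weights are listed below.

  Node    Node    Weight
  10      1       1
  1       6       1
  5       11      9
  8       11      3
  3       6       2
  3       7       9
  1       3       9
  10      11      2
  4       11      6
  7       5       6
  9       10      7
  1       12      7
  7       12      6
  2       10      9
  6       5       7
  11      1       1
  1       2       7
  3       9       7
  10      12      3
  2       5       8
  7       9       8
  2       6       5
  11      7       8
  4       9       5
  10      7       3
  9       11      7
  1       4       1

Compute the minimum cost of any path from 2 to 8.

10

Shortest distances from 2:
2: 0
6: 5  (via 2)
1: 6  (via 6)
3: 7  (via 6)
4: 7  (via 1)
10: 7  (via 1)
11: 7  (via 1)
5: 8  (via 2)
7: 10  (via 10)
8: 10  (via 11)
Shortest route: 2–6–1–11–8 = 10.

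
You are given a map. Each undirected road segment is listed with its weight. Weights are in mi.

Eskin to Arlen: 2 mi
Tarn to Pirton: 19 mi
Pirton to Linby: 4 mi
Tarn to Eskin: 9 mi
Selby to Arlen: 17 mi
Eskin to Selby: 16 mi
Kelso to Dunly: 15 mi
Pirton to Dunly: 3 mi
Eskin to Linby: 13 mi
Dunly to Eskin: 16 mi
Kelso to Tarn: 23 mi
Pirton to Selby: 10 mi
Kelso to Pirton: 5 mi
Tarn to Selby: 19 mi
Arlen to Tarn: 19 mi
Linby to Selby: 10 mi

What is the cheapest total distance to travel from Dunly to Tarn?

Settle nodes by increasing distance from Dunly:
Dunly: 0
Pirton: 3  (via Dunly)
Linby: 7  (via Pirton)
Kelso: 8  (via Pirton)
Selby: 13  (via Pirton)
Eskin: 16  (via Dunly)
Arlen: 18  (via Eskin)
Tarn: 22  (via Pirton)
Shortest route: Dunly–Pirton–Tarn = 22 mi.

22 mi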